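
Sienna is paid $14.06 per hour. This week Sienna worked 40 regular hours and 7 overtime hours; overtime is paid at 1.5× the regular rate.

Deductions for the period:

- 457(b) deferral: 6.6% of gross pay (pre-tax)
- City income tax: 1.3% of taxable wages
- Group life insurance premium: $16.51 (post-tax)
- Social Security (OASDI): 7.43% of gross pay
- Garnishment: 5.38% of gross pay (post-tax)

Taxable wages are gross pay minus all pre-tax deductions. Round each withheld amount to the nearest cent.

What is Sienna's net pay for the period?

$547.08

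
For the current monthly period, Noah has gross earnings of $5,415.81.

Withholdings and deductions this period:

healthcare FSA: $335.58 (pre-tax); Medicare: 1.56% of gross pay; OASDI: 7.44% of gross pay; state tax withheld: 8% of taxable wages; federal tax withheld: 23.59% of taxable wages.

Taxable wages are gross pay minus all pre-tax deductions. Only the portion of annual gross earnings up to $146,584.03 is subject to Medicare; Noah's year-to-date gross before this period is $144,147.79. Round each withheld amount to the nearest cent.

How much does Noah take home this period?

$3,034.43

Healthcare FSA: $335.58
Taxable wages = $5,415.81 − $335.58 = $5,080.23
State tax withheld: $5,080.23 × 0.08 = $406.42
Federal tax withheld: $5,080.23 × 0.2359 = $1,198.43
OASDI: $5,415.81 × 0.0744 = $402.94
Medicare: only $146,584.03 − $144,147.79 = $2,436.24 of this check is subject → $2,436.24 × 0.0156 = $38.01
Total deductions = $335.58 + $406.42 + $1,198.43 + $402.94 + $38.01 = $2,381.38
Net pay = $5,415.81 − $2,381.38 = $3,034.43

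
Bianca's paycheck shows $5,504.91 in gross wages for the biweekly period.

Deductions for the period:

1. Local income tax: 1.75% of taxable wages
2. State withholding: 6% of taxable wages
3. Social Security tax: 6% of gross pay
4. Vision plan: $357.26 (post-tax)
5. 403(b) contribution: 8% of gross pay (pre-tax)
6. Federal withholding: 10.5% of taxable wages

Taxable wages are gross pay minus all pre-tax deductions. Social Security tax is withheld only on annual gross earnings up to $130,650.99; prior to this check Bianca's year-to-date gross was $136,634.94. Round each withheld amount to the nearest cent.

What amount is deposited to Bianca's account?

403(b) contribution: $5,504.91 × 0.08 = $440.39
Taxable wages = $5,504.91 − $440.39 = $5,064.52
State withholding: $5,064.52 × 0.06 = $303.87
Federal withholding: $5,064.52 × 0.105 = $531.77
Local income tax: $5,064.52 × 0.0175 = $88.63
Social Security tax: annual cap $130,650.99 already reached (YTD $136,634.94), so $0.00
Vision plan: $357.26
Total deductions = $440.39 + $303.87 + $531.77 + $88.63 + $0.00 + $357.26 = $1,721.92
Net pay = $5,504.91 − $1,721.92 = $3,782.99

$3,782.99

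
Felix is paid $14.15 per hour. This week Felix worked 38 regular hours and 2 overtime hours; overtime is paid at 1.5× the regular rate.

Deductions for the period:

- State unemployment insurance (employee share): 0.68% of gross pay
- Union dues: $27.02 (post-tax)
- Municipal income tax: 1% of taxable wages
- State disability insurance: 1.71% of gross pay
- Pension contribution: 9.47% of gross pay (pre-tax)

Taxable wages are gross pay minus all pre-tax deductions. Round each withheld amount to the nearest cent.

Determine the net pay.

Regular pay: 38 × $14.15 = $537.70
Overtime pay: 2 × $14.15 × 1.5 = $42.45
Gross pay = $537.70 + $42.45 = $580.15
Pension contribution: $580.15 × 0.0947 = $54.94
Taxable wages = $580.15 − $54.94 = $525.21
Municipal income tax: $525.21 × 0.01 = $5.25
State unemployment insurance (employee share): $580.15 × 0.0068 = $3.95
State disability insurance: $580.15 × 0.0171 = $9.92
Union dues: $27.02
Total deductions = $54.94 + $5.25 + $3.95 + $9.92 + $27.02 = $101.08
Net pay = $580.15 − $101.08 = $479.07

$479.07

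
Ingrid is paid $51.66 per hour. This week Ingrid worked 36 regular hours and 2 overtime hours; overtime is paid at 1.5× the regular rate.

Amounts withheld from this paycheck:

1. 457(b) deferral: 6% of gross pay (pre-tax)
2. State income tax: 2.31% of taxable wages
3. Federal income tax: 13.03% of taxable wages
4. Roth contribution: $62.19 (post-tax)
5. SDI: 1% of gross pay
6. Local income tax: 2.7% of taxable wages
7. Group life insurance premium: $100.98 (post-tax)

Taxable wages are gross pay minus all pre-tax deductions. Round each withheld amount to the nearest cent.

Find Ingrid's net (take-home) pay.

Regular pay: 36 × $51.66 = $1,859.76
Overtime pay: 2 × $51.66 × 1.5 = $154.98
Gross pay = $1,859.76 + $154.98 = $2,014.74
457(b) deferral: $2,014.74 × 0.06 = $120.88
Taxable wages = $2,014.74 − $120.88 = $1,893.86
Federal income tax: $1,893.86 × 0.1303 = $246.77
Local income tax: $1,893.86 × 0.027 = $51.13
State income tax: $1,893.86 × 0.0231 = $43.75
SDI: $2,014.74 × 0.01 = $20.15
Group life insurance premium: $100.98
Roth contribution: $62.19
Total deductions = $120.88 + $246.77 + $51.13 + $43.75 + $20.15 + $100.98 + $62.19 = $645.85
Net pay = $2,014.74 − $645.85 = $1,368.89

$1,368.89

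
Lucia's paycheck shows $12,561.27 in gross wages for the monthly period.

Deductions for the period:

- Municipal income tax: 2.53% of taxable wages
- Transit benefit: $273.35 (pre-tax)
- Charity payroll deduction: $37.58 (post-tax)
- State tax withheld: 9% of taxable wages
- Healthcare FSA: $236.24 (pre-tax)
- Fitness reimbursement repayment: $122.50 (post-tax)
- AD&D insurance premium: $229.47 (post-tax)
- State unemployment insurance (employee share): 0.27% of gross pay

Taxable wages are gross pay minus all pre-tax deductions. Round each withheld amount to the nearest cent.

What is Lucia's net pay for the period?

$10,238.65

Healthcare FSA: $236.24
Transit benefit: $273.35
Pre-tax total = $236.24 + $273.35 = $509.59
Taxable wages = $12,561.27 − $509.59 = $12,051.68
State tax withheld: $12,051.68 × 0.09 = $1,084.65
Municipal income tax: $12,051.68 × 0.0253 = $304.91
State unemployment insurance (employee share): $12,561.27 × 0.0027 = $33.92
Fitness reimbursement repayment: $122.50
AD&D insurance premium: $229.47
Charity payroll deduction: $37.58
Total deductions = $236.24 + $273.35 + $1,084.65 + $304.91 + $33.92 + $122.50 + $229.47 + $37.58 = $2,322.62
Net pay = $12,561.27 − $2,322.62 = $10,238.65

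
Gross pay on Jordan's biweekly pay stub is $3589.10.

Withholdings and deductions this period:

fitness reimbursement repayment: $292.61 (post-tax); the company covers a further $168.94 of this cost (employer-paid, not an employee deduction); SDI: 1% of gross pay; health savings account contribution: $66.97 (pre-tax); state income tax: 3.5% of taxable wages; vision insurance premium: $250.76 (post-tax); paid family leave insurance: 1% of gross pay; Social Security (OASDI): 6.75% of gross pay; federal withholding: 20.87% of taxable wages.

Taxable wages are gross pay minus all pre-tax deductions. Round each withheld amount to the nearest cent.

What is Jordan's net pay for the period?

$1806.38

Health savings account contribution: $66.97
Taxable wages = $3589.10 − $66.97 = $3522.13
State income tax: $3522.13 × 0.035 = $123.27
Federal withholding: $3522.13 × 0.2087 = $735.07
Social Security (OASDI): $3589.10 × 0.0675 = $242.26
SDI: $3589.10 × 0.01 = $35.89
Paid family leave insurance: $3589.10 × 0.01 = $35.89
Vision insurance premium: $250.76
Fitness reimbursement repayment: $292.61
(Employer's $168.94 toward fitness reimbursement repayment is not withheld from the employee.)
Total deductions = $66.97 + $123.27 + $735.07 + $242.26 + $35.89 + $35.89 + $250.76 + $292.61 = $1782.72
Net pay = $3589.10 − $1782.72 = $1806.38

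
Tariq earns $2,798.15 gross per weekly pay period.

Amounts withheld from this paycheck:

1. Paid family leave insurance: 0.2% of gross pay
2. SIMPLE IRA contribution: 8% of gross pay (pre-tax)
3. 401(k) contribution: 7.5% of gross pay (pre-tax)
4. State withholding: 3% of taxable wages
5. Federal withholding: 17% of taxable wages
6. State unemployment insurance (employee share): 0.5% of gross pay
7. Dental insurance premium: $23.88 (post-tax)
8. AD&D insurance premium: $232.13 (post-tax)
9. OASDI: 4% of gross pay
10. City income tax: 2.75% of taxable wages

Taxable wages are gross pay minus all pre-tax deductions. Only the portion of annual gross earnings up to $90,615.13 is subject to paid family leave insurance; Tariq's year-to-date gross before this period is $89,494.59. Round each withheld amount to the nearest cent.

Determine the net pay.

$1,442.37

SIMPLE IRA contribution: $2,798.15 × 0.08 = $223.85
401(k) contribution: $2,798.15 × 0.075 = $209.86
Pre-tax total = $223.85 + $209.86 = $433.71
Taxable wages = $2,798.15 − $433.71 = $2,364.44
City income tax: $2,364.44 × 0.0275 = $65.02
State withholding: $2,364.44 × 0.03 = $70.93
Federal withholding: $2,364.44 × 0.17 = $401.95
State unemployment insurance (employee share): $2,798.15 × 0.005 = $13.99
Paid family leave insurance: only $90,615.13 − $89,494.59 = $1,120.54 of this check is subject → $1,120.54 × 0.002 = $2.24
OASDI: $2,798.15 × 0.04 = $111.93
AD&D insurance premium: $232.13
Dental insurance premium: $23.88
Total deductions = $223.85 + $209.86 + $65.02 + $70.93 + $401.95 + $13.99 + $2.24 + $111.93 + $232.13 + $23.88 = $1,355.78
Net pay = $2,798.15 − $1,355.78 = $1,442.37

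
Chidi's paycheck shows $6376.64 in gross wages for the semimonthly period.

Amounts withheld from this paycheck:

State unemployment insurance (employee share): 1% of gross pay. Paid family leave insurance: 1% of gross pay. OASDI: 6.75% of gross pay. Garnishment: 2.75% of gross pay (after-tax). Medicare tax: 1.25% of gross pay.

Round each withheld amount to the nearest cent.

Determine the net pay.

Paid family leave insurance: $6376.64 × 0.01 = $63.77
OASDI: $6376.64 × 0.0675 = $430.42
State unemployment insurance (employee share): $6376.64 × 0.01 = $63.77
Medicare tax: $6376.64 × 0.0125 = $79.71
Garnishment: $6376.64 × 0.0275 = $175.36
Total deductions = $63.77 + $430.42 + $63.77 + $79.71 + $175.36 = $813.03
Net pay = $6376.64 − $813.03 = $5563.61

$5563.61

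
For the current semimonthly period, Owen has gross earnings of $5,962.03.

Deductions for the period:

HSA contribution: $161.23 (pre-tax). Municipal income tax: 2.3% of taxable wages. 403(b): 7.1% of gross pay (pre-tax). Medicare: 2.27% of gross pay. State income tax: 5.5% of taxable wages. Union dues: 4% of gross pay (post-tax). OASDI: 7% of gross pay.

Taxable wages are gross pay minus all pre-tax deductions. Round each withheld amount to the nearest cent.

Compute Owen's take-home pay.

$4,166.90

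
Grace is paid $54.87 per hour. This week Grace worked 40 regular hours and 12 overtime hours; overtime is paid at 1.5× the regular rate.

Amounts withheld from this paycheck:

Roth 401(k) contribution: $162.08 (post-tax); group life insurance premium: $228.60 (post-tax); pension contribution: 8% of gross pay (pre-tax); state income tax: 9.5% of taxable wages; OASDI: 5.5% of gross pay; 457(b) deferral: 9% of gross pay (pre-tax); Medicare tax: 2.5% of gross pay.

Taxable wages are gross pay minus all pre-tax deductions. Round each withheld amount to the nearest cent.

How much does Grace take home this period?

$1,745.22

Regular pay: 40 × $54.87 = $2,194.80
Overtime pay: 12 × $54.87 × 1.5 = $987.66
Gross pay = $2,194.80 + $987.66 = $3,182.46
Pension contribution: $3,182.46 × 0.08 = $254.60
457(b) deferral: $3,182.46 × 0.09 = $286.42
Pre-tax total = $254.60 + $286.42 = $541.02
Taxable wages = $3,182.46 − $541.02 = $2,641.44
State income tax: $2,641.44 × 0.095 = $250.94
Medicare tax: $3,182.46 × 0.025 = $79.56
OASDI: $3,182.46 × 0.055 = $175.04
Group life insurance premium: $228.60
Roth 401(k) contribution: $162.08
Total deductions = $254.60 + $286.42 + $250.94 + $79.56 + $175.04 + $228.60 + $162.08 = $1,437.24
Net pay = $3,182.46 − $1,437.24 = $1,745.22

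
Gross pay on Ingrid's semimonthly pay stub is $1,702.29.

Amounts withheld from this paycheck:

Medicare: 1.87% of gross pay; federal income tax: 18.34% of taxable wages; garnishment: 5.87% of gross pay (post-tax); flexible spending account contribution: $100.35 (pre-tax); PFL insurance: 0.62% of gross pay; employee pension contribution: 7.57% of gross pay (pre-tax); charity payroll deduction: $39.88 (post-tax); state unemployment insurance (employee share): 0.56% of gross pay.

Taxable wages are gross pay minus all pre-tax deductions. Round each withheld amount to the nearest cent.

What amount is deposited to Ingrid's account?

$1,011.21

Employee pension contribution: $1,702.29 × 0.0757 = $128.86
Flexible spending account contribution: $100.35
Pre-tax total = $128.86 + $100.35 = $229.21
Taxable wages = $1,702.29 − $229.21 = $1,473.08
Federal income tax: $1,473.08 × 0.1834 = $270.16
State unemployment insurance (employee share): $1,702.29 × 0.0056 = $9.53
Medicare: $1,702.29 × 0.0187 = $31.83
PFL insurance: $1,702.29 × 0.0062 = $10.55
Garnishment: $1,702.29 × 0.0587 = $99.92
Charity payroll deduction: $39.88
Total deductions = $128.86 + $100.35 + $270.16 + $9.53 + $31.83 + $10.55 + $99.92 + $39.88 = $691.08
Net pay = $1,702.29 − $691.08 = $1,011.21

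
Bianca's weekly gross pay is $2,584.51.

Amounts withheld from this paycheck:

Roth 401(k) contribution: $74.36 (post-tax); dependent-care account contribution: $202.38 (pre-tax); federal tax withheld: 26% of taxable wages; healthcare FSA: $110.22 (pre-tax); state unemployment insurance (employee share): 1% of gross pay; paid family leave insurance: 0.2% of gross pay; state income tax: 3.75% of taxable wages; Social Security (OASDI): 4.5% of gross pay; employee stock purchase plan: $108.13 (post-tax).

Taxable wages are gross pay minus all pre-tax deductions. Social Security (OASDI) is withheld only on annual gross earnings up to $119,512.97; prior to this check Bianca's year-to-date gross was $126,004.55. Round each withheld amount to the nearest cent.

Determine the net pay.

Healthcare FSA: $110.22
Dependent-care account contribution: $202.38
Pre-tax total = $110.22 + $202.38 = $312.60
Taxable wages = $2,584.51 − $312.60 = $2,271.91
State income tax: $2,271.91 × 0.0375 = $85.20
Federal tax withheld: $2,271.91 × 0.26 = $590.70
Paid family leave insurance: $2,584.51 × 0.002 = $5.17
Social Security (OASDI): annual cap $119,512.97 already reached (YTD $126,004.55), so $0.00
State unemployment insurance (employee share): $2,584.51 × 0.01 = $25.85
Roth 401(k) contribution: $74.36
Employee stock purchase plan: $108.13
Total deductions = $110.22 + $202.38 + $85.20 + $590.70 + $5.17 + $0.00 + $25.85 + $74.36 + $108.13 = $1,202.01
Net pay = $2,584.51 − $1,202.01 = $1,382.50

$1,382.50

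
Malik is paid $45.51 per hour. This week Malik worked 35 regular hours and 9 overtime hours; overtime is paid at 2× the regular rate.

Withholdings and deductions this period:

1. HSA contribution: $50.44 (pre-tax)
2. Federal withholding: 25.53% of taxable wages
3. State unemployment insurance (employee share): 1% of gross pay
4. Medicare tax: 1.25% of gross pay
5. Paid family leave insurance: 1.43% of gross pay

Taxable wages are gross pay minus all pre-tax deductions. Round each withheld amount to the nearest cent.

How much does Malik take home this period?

$1669.92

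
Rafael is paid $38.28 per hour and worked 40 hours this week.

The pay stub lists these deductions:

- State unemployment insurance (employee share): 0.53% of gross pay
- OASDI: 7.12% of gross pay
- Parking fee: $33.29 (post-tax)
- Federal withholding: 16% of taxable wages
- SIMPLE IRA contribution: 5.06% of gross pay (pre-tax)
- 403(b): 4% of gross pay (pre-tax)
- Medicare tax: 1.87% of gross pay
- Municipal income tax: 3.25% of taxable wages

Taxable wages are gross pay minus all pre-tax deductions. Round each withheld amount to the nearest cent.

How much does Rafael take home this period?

Gross pay: 40 × $38.28 = $1531.20
SIMPLE IRA contribution: $1531.20 × 0.0506 = $77.48
403(b): $1531.20 × 0.04 = $61.25
Pre-tax total = $77.48 + $61.25 = $138.73
Taxable wages = $1531.20 − $138.73 = $1392.47
Municipal income tax: $1392.47 × 0.0325 = $45.26
Federal withholding: $1392.47 × 0.16 = $222.80
State unemployment insurance (employee share): $1531.20 × 0.0053 = $8.12
Medicare tax: $1531.20 × 0.0187 = $28.63
OASDI: $1531.20 × 0.0712 = $109.02
Parking fee: $33.29
Total deductions = $77.48 + $61.25 + $45.26 + $222.80 + $8.12 + $28.63 + $109.02 + $33.29 = $585.85
Net pay = $1531.20 − $585.85 = $945.35

$945.35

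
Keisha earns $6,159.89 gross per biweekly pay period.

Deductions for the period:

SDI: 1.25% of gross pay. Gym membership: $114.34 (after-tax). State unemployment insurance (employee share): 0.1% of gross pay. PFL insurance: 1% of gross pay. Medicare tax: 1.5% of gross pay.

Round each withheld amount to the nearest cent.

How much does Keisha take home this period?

$5,808.39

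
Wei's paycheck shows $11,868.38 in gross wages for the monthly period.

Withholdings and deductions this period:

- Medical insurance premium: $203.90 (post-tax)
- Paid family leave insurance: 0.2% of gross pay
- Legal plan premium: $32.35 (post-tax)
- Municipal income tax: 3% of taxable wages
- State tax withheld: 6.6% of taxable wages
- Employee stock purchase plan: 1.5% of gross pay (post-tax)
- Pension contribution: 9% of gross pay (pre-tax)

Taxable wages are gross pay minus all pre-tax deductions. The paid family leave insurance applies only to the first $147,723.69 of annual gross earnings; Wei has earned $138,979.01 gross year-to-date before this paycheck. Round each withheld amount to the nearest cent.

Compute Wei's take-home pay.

$9,331.63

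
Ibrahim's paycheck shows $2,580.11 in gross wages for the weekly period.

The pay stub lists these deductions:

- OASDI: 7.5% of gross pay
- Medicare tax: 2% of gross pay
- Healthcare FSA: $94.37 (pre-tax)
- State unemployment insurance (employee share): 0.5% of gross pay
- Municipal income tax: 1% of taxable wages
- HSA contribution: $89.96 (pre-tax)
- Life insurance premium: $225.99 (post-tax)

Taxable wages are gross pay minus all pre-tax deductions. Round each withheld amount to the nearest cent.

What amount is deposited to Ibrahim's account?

HSA contribution: $89.96
Healthcare FSA: $94.37
Pre-tax total = $89.96 + $94.37 = $184.33
Taxable wages = $2,580.11 − $184.33 = $2,395.78
Municipal income tax: $2,395.78 × 0.01 = $23.96
Medicare tax: $2,580.11 × 0.02 = $51.60
State unemployment insurance (employee share): $2,580.11 × 0.005 = $12.90
OASDI: $2,580.11 × 0.075 = $193.51
Life insurance premium: $225.99
Total deductions = $89.96 + $94.37 + $23.96 + $51.60 + $12.90 + $193.51 + $225.99 = $692.29
Net pay = $2,580.11 − $692.29 = $1,887.82

$1,887.82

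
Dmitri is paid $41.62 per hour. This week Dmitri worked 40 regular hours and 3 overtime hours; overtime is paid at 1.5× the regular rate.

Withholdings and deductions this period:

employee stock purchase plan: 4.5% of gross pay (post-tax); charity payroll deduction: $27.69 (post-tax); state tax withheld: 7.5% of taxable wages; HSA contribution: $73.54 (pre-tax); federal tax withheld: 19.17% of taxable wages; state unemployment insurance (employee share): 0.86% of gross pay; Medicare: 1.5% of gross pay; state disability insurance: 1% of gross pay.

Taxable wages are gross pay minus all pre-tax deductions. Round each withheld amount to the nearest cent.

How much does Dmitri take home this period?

Regular pay: 40 × $41.62 = $1,664.80
Overtime pay: 3 × $41.62 × 1.5 = $187.29
Gross pay = $1,664.80 + $187.29 = $1,852.09
HSA contribution: $73.54
Taxable wages = $1,852.09 − $73.54 = $1,778.55
Federal tax withheld: $1,778.55 × 0.1917 = $340.95
State tax withheld: $1,778.55 × 0.075 = $133.39
State unemployment insurance (employee share): $1,852.09 × 0.0086 = $15.93
Medicare: $1,852.09 × 0.015 = $27.78
State disability insurance: $1,852.09 × 0.01 = $18.52
Employee stock purchase plan: $1,852.09 × 0.045 = $83.34
Charity payroll deduction: $27.69
Total deductions = $73.54 + $340.95 + $133.39 + $15.93 + $27.78 + $18.52 + $83.34 + $27.69 = $721.14
Net pay = $1,852.09 − $721.14 = $1,130.95

$1,130.95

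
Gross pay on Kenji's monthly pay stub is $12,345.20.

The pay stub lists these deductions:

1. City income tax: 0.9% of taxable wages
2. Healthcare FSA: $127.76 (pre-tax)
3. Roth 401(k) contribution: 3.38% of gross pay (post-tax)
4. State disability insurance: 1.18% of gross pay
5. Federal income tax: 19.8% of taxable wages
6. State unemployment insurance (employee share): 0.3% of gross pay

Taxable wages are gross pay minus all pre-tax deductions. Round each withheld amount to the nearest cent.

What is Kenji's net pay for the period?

Healthcare FSA: $127.76
Taxable wages = $12,345.20 − $127.76 = $12,217.44
City income tax: $12,217.44 × 0.009 = $109.96
Federal income tax: $12,217.44 × 0.198 = $2,419.05
State disability insurance: $12,345.20 × 0.0118 = $145.67
State unemployment insurance (employee share): $12,345.20 × 0.003 = $37.04
Roth 401(k) contribution: $12,345.20 × 0.0338 = $417.27
Total deductions = $127.76 + $109.96 + $2,419.05 + $145.67 + $37.04 + $417.27 = $3,256.75
Net pay = $12,345.20 − $3,256.75 = $9,088.45

$9,088.45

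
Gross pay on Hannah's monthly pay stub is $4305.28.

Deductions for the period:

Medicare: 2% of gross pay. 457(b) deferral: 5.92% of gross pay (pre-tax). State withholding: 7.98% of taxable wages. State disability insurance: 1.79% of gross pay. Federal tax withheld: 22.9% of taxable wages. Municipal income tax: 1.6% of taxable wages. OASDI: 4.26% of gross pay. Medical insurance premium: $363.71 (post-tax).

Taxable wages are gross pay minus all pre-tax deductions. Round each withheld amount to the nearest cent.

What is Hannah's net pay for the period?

457(b) deferral: $4305.28 × 0.0592 = $254.87
Taxable wages = $4305.28 − $254.87 = $4050.41
State withholding: $4050.41 × 0.0798 = $323.22
Municipal income tax: $4050.41 × 0.016 = $64.81
Federal tax withheld: $4050.41 × 0.229 = $927.54
State disability insurance: $4305.28 × 0.0179 = $77.06
Medicare: $4305.28 × 0.02 = $86.11
OASDI: $4305.28 × 0.0426 = $183.40
Medical insurance premium: $363.71
Total deductions = $254.87 + $323.22 + $64.81 + $927.54 + $77.06 + $86.11 + $183.40 + $363.71 = $2280.72
Net pay = $4305.28 − $2280.72 = $2024.56

$2024.56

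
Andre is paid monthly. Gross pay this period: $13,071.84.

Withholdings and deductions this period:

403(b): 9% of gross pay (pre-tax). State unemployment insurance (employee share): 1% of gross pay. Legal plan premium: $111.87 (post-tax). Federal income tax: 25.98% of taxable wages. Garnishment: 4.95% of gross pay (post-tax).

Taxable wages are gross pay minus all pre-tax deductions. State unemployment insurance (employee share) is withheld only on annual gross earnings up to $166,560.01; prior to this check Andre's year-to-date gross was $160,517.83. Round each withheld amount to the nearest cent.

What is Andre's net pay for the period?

403(b): $13,071.84 × 0.09 = $1,176.47
Taxable wages = $13,071.84 − $1,176.47 = $11,895.37
Federal income tax: $11,895.37 × 0.2598 = $3,090.42
State unemployment insurance (employee share): only $166,560.01 − $160,517.83 = $6,042.18 of this check is subject → $6,042.18 × 0.01 = $60.42
Legal plan premium: $111.87
Garnishment: $13,071.84 × 0.0495 = $647.06
Total deductions = $1,176.47 + $3,090.42 + $60.42 + $111.87 + $647.06 = $5,086.24
Net pay = $13,071.84 − $5,086.24 = $7,985.60

$7,985.60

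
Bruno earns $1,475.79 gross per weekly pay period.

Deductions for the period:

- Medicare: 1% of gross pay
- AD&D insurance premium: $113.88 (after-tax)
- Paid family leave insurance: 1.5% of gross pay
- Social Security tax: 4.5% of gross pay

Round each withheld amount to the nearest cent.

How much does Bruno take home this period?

$1,258.60

Social Security tax: $1,475.79 × 0.045 = $66.41
Medicare: $1,475.79 × 0.01 = $14.76
Paid family leave insurance: $1,475.79 × 0.015 = $22.14
AD&D insurance premium: $113.88
Total deductions = $66.41 + $14.76 + $22.14 + $113.88 = $217.19
Net pay = $1,475.79 − $217.19 = $1,258.60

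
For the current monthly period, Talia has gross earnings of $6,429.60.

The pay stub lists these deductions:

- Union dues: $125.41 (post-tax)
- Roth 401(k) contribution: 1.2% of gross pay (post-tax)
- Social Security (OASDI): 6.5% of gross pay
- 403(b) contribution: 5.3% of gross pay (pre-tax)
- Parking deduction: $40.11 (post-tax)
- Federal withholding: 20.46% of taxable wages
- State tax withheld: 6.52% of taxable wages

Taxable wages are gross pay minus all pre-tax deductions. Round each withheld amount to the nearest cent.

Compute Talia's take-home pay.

$3,785.47

403(b) contribution: $6,429.60 × 0.053 = $340.77
Taxable wages = $6,429.60 − $340.77 = $6,088.83
State tax withheld: $6,088.83 × 0.0652 = $396.99
Federal withholding: $6,088.83 × 0.2046 = $1,245.77
Social Security (OASDI): $6,429.60 × 0.065 = $417.92
Parking deduction: $40.11
Roth 401(k) contribution: $6,429.60 × 0.012 = $77.16
Union dues: $125.41
Total deductions = $340.77 + $396.99 + $1,245.77 + $417.92 + $40.11 + $77.16 + $125.41 = $2,644.13
Net pay = $6,429.60 − $2,644.13 = $3,785.47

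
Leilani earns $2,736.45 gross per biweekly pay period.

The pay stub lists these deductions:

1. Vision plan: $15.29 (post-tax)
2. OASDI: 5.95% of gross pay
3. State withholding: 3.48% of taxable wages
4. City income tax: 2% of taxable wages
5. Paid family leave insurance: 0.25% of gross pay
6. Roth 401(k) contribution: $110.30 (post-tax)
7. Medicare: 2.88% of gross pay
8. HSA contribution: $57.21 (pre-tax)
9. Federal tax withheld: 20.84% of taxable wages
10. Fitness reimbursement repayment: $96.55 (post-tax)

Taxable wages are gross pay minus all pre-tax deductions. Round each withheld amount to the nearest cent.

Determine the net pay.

HSA contribution: $57.21
Taxable wages = $2,736.45 − $57.21 = $2,679.24
State withholding: $2,679.24 × 0.0348 = $93.24
City income tax: $2,679.24 × 0.02 = $53.58
Federal tax withheld: $2,679.24 × 0.2084 = $558.35
Paid family leave insurance: $2,736.45 × 0.0025 = $6.84
Medicare: $2,736.45 × 0.0288 = $78.81
OASDI: $2,736.45 × 0.0595 = $162.82
Roth 401(k) contribution: $110.30
Fitness reimbursement repayment: $96.55
Vision plan: $15.29
Total deductions = $57.21 + $93.24 + $53.58 + $558.35 + $6.84 + $78.81 + $162.82 + $110.30 + $96.55 + $15.29 = $1,232.99
Net pay = $2,736.45 − $1,232.99 = $1,503.46

$1,503.46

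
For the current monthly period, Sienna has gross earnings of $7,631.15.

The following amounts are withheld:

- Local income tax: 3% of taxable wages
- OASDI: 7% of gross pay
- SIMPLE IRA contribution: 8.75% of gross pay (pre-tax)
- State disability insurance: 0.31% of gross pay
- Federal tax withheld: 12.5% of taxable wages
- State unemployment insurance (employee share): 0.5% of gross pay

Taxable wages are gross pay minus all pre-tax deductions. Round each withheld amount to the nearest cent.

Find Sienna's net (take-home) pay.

$5,288.09

SIMPLE IRA contribution: $7,631.15 × 0.0875 = $667.73
Taxable wages = $7,631.15 − $667.73 = $6,963.42
Local income tax: $6,963.42 × 0.03 = $208.90
Federal tax withheld: $6,963.42 × 0.125 = $870.43
OASDI: $7,631.15 × 0.07 = $534.18
State disability insurance: $7,631.15 × 0.0031 = $23.66
State unemployment insurance (employee share): $7,631.15 × 0.005 = $38.16
Total deductions = $667.73 + $208.90 + $870.43 + $534.18 + $23.66 + $38.16 = $2,343.06
Net pay = $7,631.15 − $2,343.06 = $5,288.09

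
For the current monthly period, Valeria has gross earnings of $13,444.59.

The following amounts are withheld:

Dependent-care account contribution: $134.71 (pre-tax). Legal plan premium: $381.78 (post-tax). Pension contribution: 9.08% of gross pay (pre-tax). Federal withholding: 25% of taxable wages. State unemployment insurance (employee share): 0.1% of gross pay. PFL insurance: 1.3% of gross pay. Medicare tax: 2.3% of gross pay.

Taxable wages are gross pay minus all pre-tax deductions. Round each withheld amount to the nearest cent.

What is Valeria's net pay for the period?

$8,187.60

Pension contribution: $13,444.59 × 0.0908 = $1,220.77
Dependent-care account contribution: $134.71
Pre-tax total = $1,220.77 + $134.71 = $1,355.48
Taxable wages = $13,444.59 − $1,355.48 = $12,089.11
Federal withholding: $12,089.11 × 0.25 = $3,022.28
Medicare tax: $13,444.59 × 0.023 = $309.23
State unemployment insurance (employee share): $13,444.59 × 0.001 = $13.44
PFL insurance: $13,444.59 × 0.013 = $174.78
Legal plan premium: $381.78
Total deductions = $1,220.77 + $134.71 + $3,022.28 + $309.23 + $13.44 + $174.78 + $381.78 = $5,256.99
Net pay = $13,444.59 − $5,256.99 = $8,187.60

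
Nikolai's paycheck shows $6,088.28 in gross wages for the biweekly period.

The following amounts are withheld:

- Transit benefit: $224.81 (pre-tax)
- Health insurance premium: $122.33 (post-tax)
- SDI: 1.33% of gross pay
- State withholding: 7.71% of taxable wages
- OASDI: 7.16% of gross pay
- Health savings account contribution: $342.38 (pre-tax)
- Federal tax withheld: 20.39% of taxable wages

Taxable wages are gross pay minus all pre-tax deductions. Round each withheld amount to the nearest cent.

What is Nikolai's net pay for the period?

Health savings account contribution: $342.38
Transit benefit: $224.81
Pre-tax total = $342.38 + $224.81 = $567.19
Taxable wages = $6,088.28 − $567.19 = $5,521.09
State withholding: $5,521.09 × 0.0771 = $425.68
Federal tax withheld: $5,521.09 × 0.2039 = $1,125.75
SDI: $6,088.28 × 0.0133 = $80.97
OASDI: $6,088.28 × 0.0716 = $435.92
Health insurance premium: $122.33
Total deductions = $342.38 + $224.81 + $425.68 + $1,125.75 + $80.97 + $435.92 + $122.33 = $2,757.84
Net pay = $6,088.28 − $2,757.84 = $3,330.44

$3,330.44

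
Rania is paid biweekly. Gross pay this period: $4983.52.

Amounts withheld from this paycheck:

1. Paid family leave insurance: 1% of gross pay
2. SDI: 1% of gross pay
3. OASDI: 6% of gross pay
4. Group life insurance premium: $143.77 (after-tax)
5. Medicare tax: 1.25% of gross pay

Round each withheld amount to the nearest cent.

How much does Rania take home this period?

$4378.77

OASDI: $4983.52 × 0.06 = $299.01
SDI: $4983.52 × 0.01 = $49.84
Paid family leave insurance: $4983.52 × 0.01 = $49.84
Medicare tax: $4983.52 × 0.0125 = $62.29
Group life insurance premium: $143.77
Total deductions = $299.01 + $49.84 + $49.84 + $62.29 + $143.77 = $604.75
Net pay = $4983.52 − $604.75 = $4378.77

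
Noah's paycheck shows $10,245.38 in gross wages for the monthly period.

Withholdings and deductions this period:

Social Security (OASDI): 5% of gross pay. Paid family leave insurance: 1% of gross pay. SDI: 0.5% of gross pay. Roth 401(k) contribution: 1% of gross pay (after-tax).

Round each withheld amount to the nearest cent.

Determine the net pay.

$9,476.98

SDI: $10,245.38 × 0.005 = $51.23
Social Security (OASDI): $10,245.38 × 0.05 = $512.27
Paid family leave insurance: $10,245.38 × 0.01 = $102.45
Roth 401(k) contribution: $10,245.38 × 0.01 = $102.45
Total deductions = $51.23 + $512.27 + $102.45 + $102.45 = $768.40
Net pay = $10,245.38 − $768.40 = $9,476.98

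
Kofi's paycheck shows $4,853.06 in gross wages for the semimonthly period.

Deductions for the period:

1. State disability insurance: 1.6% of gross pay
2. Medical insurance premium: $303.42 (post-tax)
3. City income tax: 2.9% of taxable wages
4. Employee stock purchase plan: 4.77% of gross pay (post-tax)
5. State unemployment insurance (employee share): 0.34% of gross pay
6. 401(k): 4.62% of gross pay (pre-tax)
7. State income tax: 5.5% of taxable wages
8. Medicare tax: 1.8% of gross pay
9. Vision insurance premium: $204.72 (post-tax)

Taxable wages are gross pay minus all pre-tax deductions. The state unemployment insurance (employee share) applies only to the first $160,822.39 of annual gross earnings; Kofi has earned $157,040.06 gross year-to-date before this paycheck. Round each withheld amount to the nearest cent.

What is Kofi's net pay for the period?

$3,322.52

401(k): $4,853.06 × 0.0462 = $224.21
Taxable wages = $4,853.06 − $224.21 = $4,628.85
State income tax: $4,628.85 × 0.055 = $254.59
City income tax: $4,628.85 × 0.029 = $134.24
State disability insurance: $4,853.06 × 0.016 = $77.65
Medicare tax: $4,853.06 × 0.018 = $87.36
State unemployment insurance (employee share): only $160,822.39 − $157,040.06 = $3,782.33 of this check is subject → $3,782.33 × 0.0034 = $12.86
Vision insurance premium: $204.72
Medical insurance premium: $303.42
Employee stock purchase plan: $4,853.06 × 0.0477 = $231.49
Total deductions = $224.21 + $254.59 + $134.24 + $77.65 + $87.36 + $12.86 + $204.72 + $303.42 + $231.49 = $1,530.54
Net pay = $4,853.06 − $1,530.54 = $3,322.52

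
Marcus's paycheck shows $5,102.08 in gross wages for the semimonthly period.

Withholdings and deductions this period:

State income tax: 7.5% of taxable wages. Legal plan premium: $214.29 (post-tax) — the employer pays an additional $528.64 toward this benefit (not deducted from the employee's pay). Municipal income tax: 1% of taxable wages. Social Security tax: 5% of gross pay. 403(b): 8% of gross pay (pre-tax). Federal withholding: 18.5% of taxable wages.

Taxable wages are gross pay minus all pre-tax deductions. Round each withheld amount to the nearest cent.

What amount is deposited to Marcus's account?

403(b): $5,102.08 × 0.08 = $408.17
Taxable wages = $5,102.08 − $408.17 = $4,693.91
State income tax: $4,693.91 × 0.075 = $352.04
Municipal income tax: $4,693.91 × 0.01 = $46.94
Federal withholding: $4,693.91 × 0.185 = $868.37
Social Security tax: $5,102.08 × 0.05 = $255.10
Legal plan premium: $214.29
(Employer's $528.64 toward legal plan premium is not withheld from the employee.)
Total deductions = $408.17 + $352.04 + $46.94 + $868.37 + $255.10 + $214.29 = $2,144.91
Net pay = $5,102.08 − $2,144.91 = $2,957.17

$2,957.17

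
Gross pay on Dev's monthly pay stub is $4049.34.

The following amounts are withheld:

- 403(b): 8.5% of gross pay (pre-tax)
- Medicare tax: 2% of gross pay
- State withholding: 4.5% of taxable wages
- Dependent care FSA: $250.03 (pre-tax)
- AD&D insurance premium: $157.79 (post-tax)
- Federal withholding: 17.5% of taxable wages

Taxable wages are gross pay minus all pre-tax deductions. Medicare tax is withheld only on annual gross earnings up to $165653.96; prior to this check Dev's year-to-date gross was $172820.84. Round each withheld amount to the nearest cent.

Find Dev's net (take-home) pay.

$2537.20

Dependent care FSA: $250.03
403(b): $4049.34 × 0.085 = $344.19
Pre-tax total = $250.03 + $344.19 = $594.22
Taxable wages = $4049.34 − $594.22 = $3455.12
State withholding: $3455.12 × 0.045 = $155.48
Federal withholding: $3455.12 × 0.175 = $604.65
Medicare tax: annual cap $165653.96 already reached (YTD $172820.84), so $0.00
AD&D insurance premium: $157.79
Total deductions = $250.03 + $344.19 + $155.48 + $604.65 + $0.00 + $157.79 = $1512.14
Net pay = $4049.34 − $1512.14 = $2537.20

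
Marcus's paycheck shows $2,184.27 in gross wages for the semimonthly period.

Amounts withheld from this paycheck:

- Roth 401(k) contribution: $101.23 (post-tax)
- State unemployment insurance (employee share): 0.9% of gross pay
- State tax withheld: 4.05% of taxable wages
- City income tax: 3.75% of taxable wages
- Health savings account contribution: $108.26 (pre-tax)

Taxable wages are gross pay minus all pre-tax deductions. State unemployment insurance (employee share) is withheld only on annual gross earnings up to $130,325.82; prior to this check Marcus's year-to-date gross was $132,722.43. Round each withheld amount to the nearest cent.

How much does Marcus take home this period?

Health savings account contribution: $108.26
Taxable wages = $2,184.27 − $108.26 = $2,076.01
City income tax: $2,076.01 × 0.0375 = $77.85
State tax withheld: $2,076.01 × 0.0405 = $84.08
State unemployment insurance (employee share): annual cap $130,325.82 already reached (YTD $132,722.43), so $0.00
Roth 401(k) contribution: $101.23
Total deductions = $108.26 + $77.85 + $84.08 + $0.00 + $101.23 = $371.42
Net pay = $2,184.27 − $371.42 = $1,812.85

$1,812.85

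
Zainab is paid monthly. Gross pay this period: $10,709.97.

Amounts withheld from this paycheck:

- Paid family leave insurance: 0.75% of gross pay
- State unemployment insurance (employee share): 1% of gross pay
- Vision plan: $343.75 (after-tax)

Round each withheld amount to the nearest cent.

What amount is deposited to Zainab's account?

$10,178.80

State unemployment insurance (employee share): $10,709.97 × 0.01 = $107.10
Paid family leave insurance: $10,709.97 × 0.0075 = $80.32
Vision plan: $343.75
Total deductions = $107.10 + $80.32 + $343.75 = $531.17
Net pay = $10,709.97 − $531.17 = $10,178.80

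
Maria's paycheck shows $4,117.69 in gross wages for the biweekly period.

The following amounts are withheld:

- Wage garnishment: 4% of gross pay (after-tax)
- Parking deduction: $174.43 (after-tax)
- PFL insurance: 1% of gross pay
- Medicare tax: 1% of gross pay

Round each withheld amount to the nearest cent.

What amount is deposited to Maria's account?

$3,696.19

Medicare tax: $4,117.69 × 0.01 = $41.18
PFL insurance: $4,117.69 × 0.01 = $41.18
Wage garnishment: $4,117.69 × 0.04 = $164.71
Parking deduction: $174.43
Total deductions = $41.18 + $41.18 + $164.71 + $174.43 = $421.50
Net pay = $4,117.69 − $421.50 = $3,696.19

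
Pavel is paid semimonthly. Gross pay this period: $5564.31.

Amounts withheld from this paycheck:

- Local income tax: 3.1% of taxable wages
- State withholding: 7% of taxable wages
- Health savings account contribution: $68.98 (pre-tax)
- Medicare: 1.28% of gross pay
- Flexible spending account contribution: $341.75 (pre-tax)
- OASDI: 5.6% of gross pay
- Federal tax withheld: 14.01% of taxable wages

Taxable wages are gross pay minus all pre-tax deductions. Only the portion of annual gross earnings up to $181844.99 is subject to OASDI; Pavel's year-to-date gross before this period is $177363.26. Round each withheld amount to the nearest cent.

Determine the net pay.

Health savings account contribution: $68.98
Flexible spending account contribution: $341.75
Pre-tax total = $68.98 + $341.75 = $410.73
Taxable wages = $5564.31 − $410.73 = $5153.58
State withholding: $5153.58 × 0.07 = $360.75
Local income tax: $5153.58 × 0.031 = $159.76
Federal tax withheld: $5153.58 × 0.1401 = $722.02
Medicare: $5564.31 × 0.0128 = $71.22
OASDI: only $181844.99 − $177363.26 = $4481.73 of this check is subject → $4481.73 × 0.056 = $250.98
Total deductions = $68.98 + $341.75 + $360.75 + $159.76 + $722.02 + $71.22 + $250.98 = $1975.46
Net pay = $5564.31 − $1975.46 = $3588.85

$3588.85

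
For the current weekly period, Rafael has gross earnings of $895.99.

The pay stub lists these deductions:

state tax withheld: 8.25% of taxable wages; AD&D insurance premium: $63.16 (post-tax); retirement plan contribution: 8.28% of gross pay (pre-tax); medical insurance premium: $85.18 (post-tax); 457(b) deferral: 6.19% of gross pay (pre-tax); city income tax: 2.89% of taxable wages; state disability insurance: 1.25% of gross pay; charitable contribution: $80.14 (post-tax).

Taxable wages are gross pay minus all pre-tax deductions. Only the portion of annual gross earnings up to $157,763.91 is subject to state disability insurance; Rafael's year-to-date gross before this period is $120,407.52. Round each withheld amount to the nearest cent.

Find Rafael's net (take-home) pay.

457(b) deferral: $895.99 × 0.0619 = $55.46
Retirement plan contribution: $895.99 × 0.0828 = $74.19
Pre-tax total = $55.46 + $74.19 = $129.65
Taxable wages = $895.99 − $129.65 = $766.34
State tax withheld: $766.34 × 0.0825 = $63.22
City income tax: $766.34 × 0.0289 = $22.15
State disability insurance: cap not yet reached, full $895.99 is subject → $895.99 × 0.0125 = $11.20
Charitable contribution: $80.14
AD&D insurance premium: $63.16
Medical insurance premium: $85.18
Total deductions = $55.46 + $74.19 + $63.22 + $22.15 + $11.20 + $80.14 + $63.16 + $85.18 = $454.70
Net pay = $895.99 − $454.70 = $441.29

$441.29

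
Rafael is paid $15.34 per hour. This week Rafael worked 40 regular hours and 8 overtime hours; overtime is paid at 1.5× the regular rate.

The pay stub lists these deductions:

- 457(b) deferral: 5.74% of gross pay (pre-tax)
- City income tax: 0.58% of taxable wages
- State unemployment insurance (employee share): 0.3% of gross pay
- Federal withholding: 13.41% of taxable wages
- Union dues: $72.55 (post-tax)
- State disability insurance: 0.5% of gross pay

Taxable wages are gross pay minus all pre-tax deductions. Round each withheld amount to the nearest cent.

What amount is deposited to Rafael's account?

$567.77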